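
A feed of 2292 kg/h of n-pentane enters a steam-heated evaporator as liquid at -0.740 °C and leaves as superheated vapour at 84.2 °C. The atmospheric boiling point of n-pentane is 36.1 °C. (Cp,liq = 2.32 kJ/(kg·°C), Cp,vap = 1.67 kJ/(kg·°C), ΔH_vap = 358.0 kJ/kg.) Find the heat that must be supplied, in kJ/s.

Q = 333 kJ/s

liquid -0.740→36.1 °C: 85.469 kJ/kg
vaporisation at 36.1 °C: 358 kJ/kg
vapour 36.1→84.2 °C: 80.327 kJ/kg
Δh = 85.469 + 358 + 80.327 = 523.8 kJ/kg
Q = ṁ·Δh = 2292 kg/h × 523.8 kJ/kg = 1.2005e+06 kJ/h
|Q| = 333.48 kW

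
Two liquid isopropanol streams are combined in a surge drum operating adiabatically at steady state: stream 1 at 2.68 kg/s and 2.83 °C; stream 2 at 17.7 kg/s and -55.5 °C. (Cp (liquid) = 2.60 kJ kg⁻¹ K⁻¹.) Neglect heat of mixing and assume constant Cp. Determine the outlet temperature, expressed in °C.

T_out = -47.8 °C

Adiabatic, steady state ⇒ Σ ṁᵢCp,ᵢ(T_out − Tᵢ) = 0
Σ ṁᵢCp,ᵢTᵢ = 2.68×2.60×2.83 + 17.7×2.60×-55.5 = -2534.4
Σ ṁᵢCp,ᵢ = 2.68×2.60 + 17.7×2.60 = 52.988
T_out = -2534.4 / 52.988 = -47.83 °C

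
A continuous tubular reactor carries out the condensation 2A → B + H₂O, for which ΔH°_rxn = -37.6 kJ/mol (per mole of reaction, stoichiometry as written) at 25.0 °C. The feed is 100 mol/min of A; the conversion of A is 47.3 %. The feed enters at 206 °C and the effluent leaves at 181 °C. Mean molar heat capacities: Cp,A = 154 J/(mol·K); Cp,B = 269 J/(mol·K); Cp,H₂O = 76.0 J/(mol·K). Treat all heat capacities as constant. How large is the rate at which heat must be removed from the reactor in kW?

Q_out = 19.0 kW

Extent of reaction ξ = 0.473 × 100 / 2 = 23.65 mol/min
Reaction term: ξ·ΔH°_rxn = 23.65 × -37.6 = -889.24 kJ/min
Sensible, feed 206→25 °C: -2787.4 kJ/min
Outlet flows (mol/min): A 52.7, B 23.65, H₂O 23.65
Sensible, products 25→181 °C: 2538.9 kJ/min
Q = ΔH = -1137.7 kJ/min = -18.962 kW
Heat removed = 18.962 kW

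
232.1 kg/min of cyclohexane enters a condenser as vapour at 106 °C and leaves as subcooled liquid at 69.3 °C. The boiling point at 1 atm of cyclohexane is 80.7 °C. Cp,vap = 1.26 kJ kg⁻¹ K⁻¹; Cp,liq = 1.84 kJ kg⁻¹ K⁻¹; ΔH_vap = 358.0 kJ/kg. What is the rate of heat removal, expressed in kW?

vapour 106→80.7 °C: -31.878 kJ/kg
condensation at 80.7 °C: -358 kJ/kg
liquid 80.7→69.3 °C: -20.976 kJ/kg
Δh = -31.878 + -358 + -20.976 = -410.85 kJ/kg
Q = ṁ·Δh = 232.1 kg/min × -410.85 kJ/kg = -95359 kJ/min
|Q| = 1589.3 kW

Q_c = 1590 kW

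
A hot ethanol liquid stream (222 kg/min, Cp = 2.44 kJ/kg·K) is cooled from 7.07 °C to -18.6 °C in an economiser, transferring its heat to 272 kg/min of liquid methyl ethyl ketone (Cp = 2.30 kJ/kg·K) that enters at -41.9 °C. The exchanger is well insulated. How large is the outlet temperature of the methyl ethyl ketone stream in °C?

Heat released by hot stream: Q = 222 × 2.44 × (7.07 − -18.6) = 13905 kJ/min
Energy balance on cold side (adiabatic exchanger): Q = ṁ_c·Cp_c·(T_c,out − T_c,in)
T_c,out = -41.9 + 13905/(272 × 2.30) = -19.673 °C

T_c,out = -19.7 °C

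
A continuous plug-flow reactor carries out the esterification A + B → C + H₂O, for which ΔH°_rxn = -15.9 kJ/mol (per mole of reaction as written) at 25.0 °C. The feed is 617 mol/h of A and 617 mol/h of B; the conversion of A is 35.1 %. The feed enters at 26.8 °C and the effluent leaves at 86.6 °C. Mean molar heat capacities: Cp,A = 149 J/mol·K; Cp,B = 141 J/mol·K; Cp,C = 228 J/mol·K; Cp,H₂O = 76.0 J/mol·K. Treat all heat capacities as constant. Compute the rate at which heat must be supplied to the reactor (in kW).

Extent of reaction ξ = 0.351 × 617 = 216.57 mol/h
Reaction term: ξ·ΔH°_rxn = 216.57 × -15.9 = -3443.4 kJ/h
Sensible, feed 26.8→25 °C: -322.07 kJ/h
Outlet flows (mol/h): A 400.43, B 400.43, C 216.57, H₂O 216.57
Sensible, products 25→86.6 °C: 11209 kJ/h
Q = ΔH = 7443.4 kJ/h = 2.0676 kW
Heat supplied = 2.0676 kW

Q_in = 2.07 kW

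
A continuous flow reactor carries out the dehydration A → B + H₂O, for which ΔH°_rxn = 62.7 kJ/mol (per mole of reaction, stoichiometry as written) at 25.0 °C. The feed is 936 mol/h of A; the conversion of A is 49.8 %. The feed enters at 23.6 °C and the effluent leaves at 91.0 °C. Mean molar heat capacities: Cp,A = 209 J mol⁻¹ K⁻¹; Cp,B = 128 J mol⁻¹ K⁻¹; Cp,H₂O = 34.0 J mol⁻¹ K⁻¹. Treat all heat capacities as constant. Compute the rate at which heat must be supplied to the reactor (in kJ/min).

Q_in = 683 kJ/min

Extent of reaction ξ = 0.498 × 936 = 466.13 mol/h
Reaction term: ξ·ΔH°_rxn = 466.13 × 62.7 = 29226 kJ/h
Sensible, feed 23.6→25 °C: 273.87 kJ/h
Outlet flows (mol/h): A 469.87, B 466.13, H₂O 466.13
Sensible, products 25→91.0 °C: 11465 kJ/h
Q = ΔH = 40965 kJ/h = 11.379 kW
Heat supplied = 682.76 kJ/min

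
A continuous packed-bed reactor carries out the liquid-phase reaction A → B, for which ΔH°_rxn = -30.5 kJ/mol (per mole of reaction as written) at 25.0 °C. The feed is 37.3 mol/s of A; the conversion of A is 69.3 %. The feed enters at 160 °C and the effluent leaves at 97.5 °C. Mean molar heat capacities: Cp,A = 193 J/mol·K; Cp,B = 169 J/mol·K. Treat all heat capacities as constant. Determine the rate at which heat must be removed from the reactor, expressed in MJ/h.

Extent of reaction ξ = 0.693 × 37.3 = 25.849 mol/s
Reaction term: ξ·ΔH°_rxn = 25.849 × -30.5 = -788.39 kJ/s
Sensible, feed 160→25 °C: -971.85 kJ/s
Outlet flows (mol/s): A 11.451, B 25.849
Sensible, products 25→97.5 °C: 476.94 kJ/s
Q = ΔH = -1283.3 kJ/s = -1283.3 kW
Heat removed = 4619.9 MJ/h

Q_out = 4620 MJ/h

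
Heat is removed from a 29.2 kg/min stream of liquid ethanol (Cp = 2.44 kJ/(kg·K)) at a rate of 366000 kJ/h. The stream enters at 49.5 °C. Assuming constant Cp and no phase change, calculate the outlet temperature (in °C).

Q = 366000 kJ/h = 6100 kJ/min
ΔT = Q/(ṁ·Cp) = 6100/(29.2×2.44) = 85.616 K
T_out = 49.5 − 85.616 = -36.116 °C

T_out = -36.1 °C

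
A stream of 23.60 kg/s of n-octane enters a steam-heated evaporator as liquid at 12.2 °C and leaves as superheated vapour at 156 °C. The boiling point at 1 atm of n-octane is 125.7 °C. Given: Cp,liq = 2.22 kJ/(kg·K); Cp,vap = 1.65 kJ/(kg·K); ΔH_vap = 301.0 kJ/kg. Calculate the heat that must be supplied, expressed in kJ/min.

liquid 12.2→125.7 °C: 251.97 kJ/kg
vaporisation at 125.7 °C: 301 kJ/kg
vapour 125.7→156 °C: 49.995 kJ/kg
Δh = 251.97 + 301 + 49.995 = 602.97 kJ/kg
Q = ṁ·Δh = 23.60 kg/s × 602.97 kJ/kg = 14230 kJ/s
|Q| = 14230 kW = 853800 kJ/min

Q = 854000 kJ/min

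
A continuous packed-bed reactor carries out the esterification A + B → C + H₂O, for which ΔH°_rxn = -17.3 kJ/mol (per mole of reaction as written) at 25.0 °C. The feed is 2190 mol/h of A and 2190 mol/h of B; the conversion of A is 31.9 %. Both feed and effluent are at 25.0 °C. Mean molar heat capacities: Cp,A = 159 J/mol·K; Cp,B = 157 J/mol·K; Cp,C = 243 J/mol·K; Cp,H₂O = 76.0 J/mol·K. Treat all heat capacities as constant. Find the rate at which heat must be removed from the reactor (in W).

Q_out = 3360 W

Extent of reaction ξ = 0.319 × 2190 = 698.61 mol/h
Reaction term: ξ·ΔH°_rxn = 698.61 × -17.3 = -12086 kJ/h
Q = ΔH = -12086 kJ/h = -3.3572 kW
Heat removed = 3357.2 W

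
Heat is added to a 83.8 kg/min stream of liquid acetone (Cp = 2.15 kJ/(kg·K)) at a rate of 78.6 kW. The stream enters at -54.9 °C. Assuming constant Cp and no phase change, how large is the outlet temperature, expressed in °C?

T_out = -28.7 °C

Q = 78.6 kW = 4716 kJ/min
ΔT = Q/(ṁ·Cp) = 4716/(83.8×2.15) = 26.175 K
T_out = -54.9 + 26.175 = -28.725 °C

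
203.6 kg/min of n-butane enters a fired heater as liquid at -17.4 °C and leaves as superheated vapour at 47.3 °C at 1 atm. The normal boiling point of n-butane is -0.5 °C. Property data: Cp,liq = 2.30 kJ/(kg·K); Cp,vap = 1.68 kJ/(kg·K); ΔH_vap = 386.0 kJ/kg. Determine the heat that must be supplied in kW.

Q = 1710 kW

liquid -17.4→-0.5 °C: 38.87 kJ/kg
vaporisation at -0.5 °C: 386 kJ/kg
vapour -0.5→47.3 °C: 80.304 kJ/kg
Δh = 38.87 + 386 + 80.304 = 505.17 kJ/kg
Q = ṁ·Δh = 203.6 kg/min × 505.17 kJ/kg = 102850 kJ/min
|Q| = 1714.2 kW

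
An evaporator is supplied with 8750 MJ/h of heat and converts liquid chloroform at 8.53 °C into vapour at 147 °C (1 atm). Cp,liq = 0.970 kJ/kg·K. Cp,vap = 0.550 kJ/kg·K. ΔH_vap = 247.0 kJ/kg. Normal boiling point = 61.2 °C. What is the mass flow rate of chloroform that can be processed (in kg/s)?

ṁ = 7.04 kg/s

Δh = 0.970×(61.2−8.53) + 247.0 + 0.550×(147−61.2) = 345.28 kJ/kg
Q = 8750 MJ/h = 2430.6 kJ/s = 2430.6 kJ/s
ṁ = Q/Δh = 2430.6 / 345.28 = 7.0394 kg/s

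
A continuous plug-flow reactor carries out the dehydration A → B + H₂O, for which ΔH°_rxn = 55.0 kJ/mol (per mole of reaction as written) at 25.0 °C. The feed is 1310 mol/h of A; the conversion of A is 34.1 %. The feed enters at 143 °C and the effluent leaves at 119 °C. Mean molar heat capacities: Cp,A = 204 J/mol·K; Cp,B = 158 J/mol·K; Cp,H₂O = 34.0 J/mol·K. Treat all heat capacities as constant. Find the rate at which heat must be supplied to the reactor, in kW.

Extent of reaction ξ = 0.341 × 1310 = 446.71 mol/h
Reaction term: ξ·ΔH°_rxn = 446.71 × 55.0 = 24569 kJ/h
Sensible, feed 143→25 °C: -31534 kJ/h
Outlet flows (mol/h): A 863.29, B 446.71, H₂O 446.71
Sensible, products 25→119 °C: 24617 kJ/h
Q = ΔH = 17651 kJ/h = 4.9032 kW
Heat supplied = 4.9032 kW

Q_in = 4.90 kW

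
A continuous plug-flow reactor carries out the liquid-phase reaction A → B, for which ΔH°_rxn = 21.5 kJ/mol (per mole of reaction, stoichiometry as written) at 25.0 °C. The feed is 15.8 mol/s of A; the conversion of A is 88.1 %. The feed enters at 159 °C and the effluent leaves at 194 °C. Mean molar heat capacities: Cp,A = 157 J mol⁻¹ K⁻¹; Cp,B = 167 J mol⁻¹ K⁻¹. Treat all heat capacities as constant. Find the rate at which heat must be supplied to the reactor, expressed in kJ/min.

Extent of reaction ξ = 0.881 × 15.8 = 13.92 mol/s
Reaction term: ξ·ΔH°_rxn = 13.92 × 21.5 = 299.28 kJ/s
Sensible, feed 159→25 °C: -332.4 kJ/s
Outlet flows (mol/s): A 1.8802, B 13.92
Sensible, products 25→194 °C: 442.75 kJ/s
Q = ΔH = 409.62 kJ/s = 409.62 kW
Heat supplied = 24577 kJ/min

Q_in = 24600 kJ/min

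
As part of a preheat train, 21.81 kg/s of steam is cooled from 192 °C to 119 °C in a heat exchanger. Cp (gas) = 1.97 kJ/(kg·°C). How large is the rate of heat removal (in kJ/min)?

Q = ṁ·Cp·ΔT = 21.81 × 1.97 × (119 − 192) = -3136.5 kJ/s
Cooling duty = 188190 kJ/min

Q_c = 188000 kJ/min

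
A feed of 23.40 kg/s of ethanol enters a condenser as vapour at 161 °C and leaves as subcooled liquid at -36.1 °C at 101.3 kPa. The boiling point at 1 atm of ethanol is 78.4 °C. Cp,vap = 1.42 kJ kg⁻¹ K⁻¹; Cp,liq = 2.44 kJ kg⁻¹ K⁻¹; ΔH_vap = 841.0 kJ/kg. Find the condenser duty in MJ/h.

Q_c = 104000 MJ/h

vapour 161→78.4 °C: -117.29 kJ/kg
condensation at 78.4 °C: -841 kJ/kg
liquid 78.4→-36.1 °C: -279.38 kJ/kg
Δh = -117.29 + -841 + -279.38 = -1237.7 kJ/kg
Q = ṁ·Δh = 23.40 kg/s × -1237.7 kJ/kg = -28962 kJ/s
|Q| = 28962 kW = 104260 MJ/h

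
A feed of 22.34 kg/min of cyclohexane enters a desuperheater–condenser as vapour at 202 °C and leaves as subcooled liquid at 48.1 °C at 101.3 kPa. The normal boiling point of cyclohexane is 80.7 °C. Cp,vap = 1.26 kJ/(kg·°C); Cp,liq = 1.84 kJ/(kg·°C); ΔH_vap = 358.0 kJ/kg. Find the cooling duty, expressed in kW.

Q_c = 213 kW

vapour 202→80.7 °C: -152.84 kJ/kg
condensation at 80.7 °C: -358 kJ/kg
liquid 80.7→48.1 °C: -59.984 kJ/kg
Δh = -152.84 + -358 + -59.984 = -570.82 kJ/kg
Q = ṁ·Δh = 22.34 kg/min × -570.82 kJ/kg = -12752 kJ/min
|Q| = 212.54 kW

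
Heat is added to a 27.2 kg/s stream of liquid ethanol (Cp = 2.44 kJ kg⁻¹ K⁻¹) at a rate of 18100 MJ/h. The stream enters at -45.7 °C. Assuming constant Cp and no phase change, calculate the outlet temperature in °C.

T_out = 30.1 °C

Q = 18100 MJ/h = 5027.8 kJ/s
ΔT = Q/(ṁ·Cp) = 5027.8/(27.2×2.44) = 75.756 K
T_out = -45.7 + 75.756 = 30.056 °C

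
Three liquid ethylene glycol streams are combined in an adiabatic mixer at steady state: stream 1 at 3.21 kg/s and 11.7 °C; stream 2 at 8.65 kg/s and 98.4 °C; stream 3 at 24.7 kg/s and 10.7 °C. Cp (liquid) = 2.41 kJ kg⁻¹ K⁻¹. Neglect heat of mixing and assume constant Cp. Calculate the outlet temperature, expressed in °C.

T_out = 31.5 °C

Energy balance with Q = 0: Σ ṁᵢCp,ᵢ(T_out − Tᵢ) = 0
T_out = Σ ṁᵢCp,ᵢTᵢ / Σ ṁᵢCp,ᵢ
      = 2778.7 / 88.11 = 31.537 °C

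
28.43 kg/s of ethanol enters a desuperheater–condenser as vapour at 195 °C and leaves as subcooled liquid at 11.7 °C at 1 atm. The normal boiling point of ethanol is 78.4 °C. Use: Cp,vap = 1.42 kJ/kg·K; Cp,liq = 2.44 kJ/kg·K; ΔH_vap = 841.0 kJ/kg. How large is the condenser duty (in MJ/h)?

Q_c = 120000 MJ/h

vapour 195→78.4 °C: -165.57 kJ/kg
condensation at 78.4 °C: -841 kJ/kg
liquid 78.4→11.7 °C: -162.75 kJ/kg
Δh = -165.57 + -841 + -162.75 = -1169.3 kJ/kg
Q = ṁ·Δh = 28.43 kg/s × -1169.3 kJ/kg = -33244 kJ/s
|Q| = 33244 kW = 119680 MJ/h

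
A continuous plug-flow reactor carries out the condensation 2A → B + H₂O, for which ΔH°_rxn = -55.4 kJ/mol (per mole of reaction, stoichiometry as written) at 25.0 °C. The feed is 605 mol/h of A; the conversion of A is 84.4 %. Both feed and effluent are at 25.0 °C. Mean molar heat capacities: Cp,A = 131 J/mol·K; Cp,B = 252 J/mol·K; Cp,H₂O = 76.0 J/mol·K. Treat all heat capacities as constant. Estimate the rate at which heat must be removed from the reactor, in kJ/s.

Q_out = 3.93 kJ/s

Extent of reaction ξ = 0.844 × 605 / 2 = 255.31 mol/h
Reaction term: ξ·ΔH°_rxn = 255.31 × -55.4 = -14144 kJ/h
Q = ΔH = -14144 kJ/h = -3.9289 kW
Heat removed = 3.9289 kJ/s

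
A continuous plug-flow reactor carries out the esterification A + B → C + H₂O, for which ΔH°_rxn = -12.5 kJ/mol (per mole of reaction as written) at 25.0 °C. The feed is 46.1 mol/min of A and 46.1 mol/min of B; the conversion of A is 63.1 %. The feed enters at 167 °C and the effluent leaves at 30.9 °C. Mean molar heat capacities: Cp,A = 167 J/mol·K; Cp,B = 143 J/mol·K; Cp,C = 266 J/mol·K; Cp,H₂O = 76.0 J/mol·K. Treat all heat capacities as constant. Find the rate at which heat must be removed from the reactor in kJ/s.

Extent of reaction ξ = 0.631 × 46.1 = 29.089 mol/min
Reaction term: ξ·ΔH°_rxn = 29.089 × -12.5 = -363.61 kJ/min
Sensible, feed 167→25 °C: -2029.3 kJ/min
Outlet flows (mol/min): A 17.011, B 17.011, C 29.089, H₂O 29.089
Sensible, products 25→30.9 °C: 89.809 kJ/min
Q = ΔH = -2303.1 kJ/min = -38.385 kW
Heat removed = 38.385 kJ/s

Q_out = 38.4 kJ/s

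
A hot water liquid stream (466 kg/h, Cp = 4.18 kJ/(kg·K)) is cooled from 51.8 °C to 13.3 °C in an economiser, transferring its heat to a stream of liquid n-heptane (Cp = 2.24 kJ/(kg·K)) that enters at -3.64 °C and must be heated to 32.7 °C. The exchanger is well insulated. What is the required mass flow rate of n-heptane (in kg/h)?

Heat released by hot stream: Q = 466 × 4.18 × (51.8 − 13.3) = 74993 kJ/h
Energy balance on cold side (adiabatic exchanger): Q = ṁ_c·Cp_c·(T_c,out − T_c,in)
ṁ_c = 74993 / [2.24 × (32.7 − -3.64)] = 921.28 kg/h

ṁ_c = 921 kg/h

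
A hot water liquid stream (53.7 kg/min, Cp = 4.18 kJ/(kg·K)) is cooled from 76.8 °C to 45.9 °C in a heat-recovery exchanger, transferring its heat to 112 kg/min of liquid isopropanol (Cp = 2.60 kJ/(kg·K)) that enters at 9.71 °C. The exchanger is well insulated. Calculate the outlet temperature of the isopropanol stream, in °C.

Heat released by hot stream: Q = 53.7 × 4.18 × (76.8 − 45.9) = 6936 kJ/min
Energy balance on cold side (adiabatic exchanger): Q = ṁ_c·Cp_c·(T_c,out − T_c,in)
T_c,out = 9.71 + 6936/(112 × 2.60) = 33.529 °C

T_c,out = 33.5 °C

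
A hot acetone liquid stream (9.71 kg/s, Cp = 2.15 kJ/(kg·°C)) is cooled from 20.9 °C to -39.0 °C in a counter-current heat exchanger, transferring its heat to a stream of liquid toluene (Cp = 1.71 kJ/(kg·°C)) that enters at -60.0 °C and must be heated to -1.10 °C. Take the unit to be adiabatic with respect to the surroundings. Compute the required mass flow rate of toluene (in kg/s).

Heat released by hot stream: Q = 9.71 × 2.15 × (20.9 − -39.0) = 1250.5 kJ/s
Energy balance on cold side (adiabatic exchanger): Q = ṁ_c·Cp_c·(T_c,out − T_c,in)
ṁ_c = 1250.5 / [1.71 × (-1.10 − -60.0)] = 12.416 kg/s

ṁ_c = 12.4 kg/s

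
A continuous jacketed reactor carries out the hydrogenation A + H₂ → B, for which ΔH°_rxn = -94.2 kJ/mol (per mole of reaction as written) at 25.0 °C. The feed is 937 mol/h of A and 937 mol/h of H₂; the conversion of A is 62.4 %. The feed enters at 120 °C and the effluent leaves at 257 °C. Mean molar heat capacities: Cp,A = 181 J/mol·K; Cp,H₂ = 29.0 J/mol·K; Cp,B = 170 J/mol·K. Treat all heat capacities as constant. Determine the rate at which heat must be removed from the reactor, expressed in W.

Extent of reaction ξ = 0.624 × 937 = 584.69 mol/h
Reaction term: ξ·ΔH°_rxn = 584.69 × -94.2 = -55078 kJ/h
Sensible, feed 120→25 °C: -18693 kJ/h
Outlet flows (mol/h): A 352.31, H₂ 352.31, B 584.69
Sensible, products 25→257 °C: 40225 kJ/h
Q = ΔH = -33546 kJ/h = -9.3183 kW
Heat removed = 9318.3 W

Q_out = 9320 W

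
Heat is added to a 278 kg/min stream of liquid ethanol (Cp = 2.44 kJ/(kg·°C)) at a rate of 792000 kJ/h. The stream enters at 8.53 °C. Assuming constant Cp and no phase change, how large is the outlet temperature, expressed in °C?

Q = 792000 kJ/h = 13200 kJ/min
ΔT = Q/(ṁ·Cp) = 13200/(278×2.44) = 19.46 K
T_out = 8.53 + 19.46 = 27.99 °C

T_out = 28.0 °C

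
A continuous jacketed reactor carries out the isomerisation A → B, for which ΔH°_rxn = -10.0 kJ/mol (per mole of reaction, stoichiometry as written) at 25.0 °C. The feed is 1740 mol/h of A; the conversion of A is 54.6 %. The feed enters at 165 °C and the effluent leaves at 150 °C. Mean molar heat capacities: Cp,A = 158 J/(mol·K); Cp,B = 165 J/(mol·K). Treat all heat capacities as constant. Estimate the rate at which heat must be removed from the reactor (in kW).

Extent of reaction ξ = 0.546 × 1740 = 950.04 mol/h
Reaction term: ξ·ΔH°_rxn = 950.04 × -10.0 = -9500.4 kJ/h
Sensible, feed 165→25 °C: -38489 kJ/h
Outlet flows (mol/h): A 789.96, B 950.04
Sensible, products 25→150 °C: 35196 kJ/h
Q = ΔH = -12793 kJ/h = -3.5536 kW
Heat removed = 3.5536 kW

Q_out = 3.55 kW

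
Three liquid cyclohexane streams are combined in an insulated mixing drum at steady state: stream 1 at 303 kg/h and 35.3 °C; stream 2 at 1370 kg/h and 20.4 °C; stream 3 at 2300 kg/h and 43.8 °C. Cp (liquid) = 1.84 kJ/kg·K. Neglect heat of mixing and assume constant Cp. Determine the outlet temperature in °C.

Adiabatic, steady state ⇒ Σ ṁᵢCp,ᵢ(T_out − Tᵢ) = 0
T_out = Σ ṁᵢCp,ᵢTᵢ / Σ ṁᵢCp,ᵢ
      = 256470 / 7310.3 = 35.083 °C

T_out = 35.1 °C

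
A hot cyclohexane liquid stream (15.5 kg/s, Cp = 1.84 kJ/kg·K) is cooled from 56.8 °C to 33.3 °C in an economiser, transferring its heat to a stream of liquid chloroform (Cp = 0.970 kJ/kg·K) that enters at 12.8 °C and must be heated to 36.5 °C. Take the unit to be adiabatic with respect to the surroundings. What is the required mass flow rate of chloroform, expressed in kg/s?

Heat released by hot stream: Q = 15.5 × 1.84 × (56.8 − 33.3) = 670.22 kJ/s
Energy balance on cold side (adiabatic exchanger): Q = ṁ_c·Cp_c·(T_c,out − T_c,in)
ṁ_c = 670.22 / [0.970 × (36.5 − 12.8)] = 29.154 kg/s

ṁ_c = 29.2 kg/s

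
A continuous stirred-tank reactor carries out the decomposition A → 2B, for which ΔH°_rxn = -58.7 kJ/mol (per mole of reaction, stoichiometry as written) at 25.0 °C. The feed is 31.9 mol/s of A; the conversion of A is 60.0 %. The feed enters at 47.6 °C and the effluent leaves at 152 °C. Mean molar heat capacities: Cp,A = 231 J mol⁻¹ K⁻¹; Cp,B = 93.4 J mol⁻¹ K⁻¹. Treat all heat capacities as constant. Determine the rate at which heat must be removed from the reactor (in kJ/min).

Q_out = 27700 kJ/min

Extent of reaction ξ = 0.600 × 31.9 = 19.14 mol/s
Reaction term: ξ·ΔH°_rxn = 19.14 × -58.7 = -1123.5 kJ/s
Sensible, feed 47.6→25 °C: -166.54 kJ/s
Outlet flows (mol/s): A 12.76, B 38.28
Sensible, products 25→152 °C: 828.41 kJ/s
Q = ΔH = -461.65 kJ/s = -461.65 kW
Heat removed = 27699 kJ/min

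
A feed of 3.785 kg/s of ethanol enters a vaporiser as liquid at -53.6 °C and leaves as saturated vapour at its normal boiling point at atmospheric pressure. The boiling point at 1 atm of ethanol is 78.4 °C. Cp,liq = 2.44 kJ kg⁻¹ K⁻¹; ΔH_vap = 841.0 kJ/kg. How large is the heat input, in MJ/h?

Q = 15800 MJ/h

liquid -53.6→78.4 °C: 322.08 kJ/kg
vaporisation at 78.4 °C: 841 kJ/kg
Δh = 322.08 + 841 = 1163.1 kJ/kg
Q = ṁ·Δh = 3.785 kg/s × 1163.1 kJ/kg = 4402.3 kJ/s
|Q| = 4402.3 kW = 15848 MJ/h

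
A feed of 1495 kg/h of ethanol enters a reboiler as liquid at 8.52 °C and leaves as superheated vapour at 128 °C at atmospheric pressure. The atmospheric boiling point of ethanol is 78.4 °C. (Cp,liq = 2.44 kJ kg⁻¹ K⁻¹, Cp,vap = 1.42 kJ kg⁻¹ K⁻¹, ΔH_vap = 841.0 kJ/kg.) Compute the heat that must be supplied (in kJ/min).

Q = 27000 kJ/min

liquid 8.52→78.4 °C: 170.51 kJ/kg
vaporisation at 78.4 °C: 841 kJ/kg
vapour 78.4→128 °C: 70.432 kJ/kg
Δh = 170.51 + 841 + 70.432 = 1081.9 kJ/kg
Q = ṁ·Δh = 1495 kg/h × 1081.9 kJ/kg = 1.6175e+06 kJ/h
|Q| = 449.31 kW = 26958 kJ/min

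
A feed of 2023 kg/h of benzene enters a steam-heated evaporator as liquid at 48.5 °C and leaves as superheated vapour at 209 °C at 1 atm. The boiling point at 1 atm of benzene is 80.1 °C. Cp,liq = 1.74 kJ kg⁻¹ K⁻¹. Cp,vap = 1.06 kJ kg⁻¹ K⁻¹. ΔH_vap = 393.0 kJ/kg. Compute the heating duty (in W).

liquid 48.5→80.1 °C: 54.984 kJ/kg
vaporisation at 80.1 °C: 393 kJ/kg
vapour 80.1→209 °C: 136.63 kJ/kg
Δh = 54.984 + 393 + 136.63 = 584.62 kJ/kg
Q = ṁ·Δh = 2023 kg/h × 584.62 kJ/kg = 1.1827e+06 kJ/h
|Q| = 328.52 kW = 328520 W

Q = 329000 W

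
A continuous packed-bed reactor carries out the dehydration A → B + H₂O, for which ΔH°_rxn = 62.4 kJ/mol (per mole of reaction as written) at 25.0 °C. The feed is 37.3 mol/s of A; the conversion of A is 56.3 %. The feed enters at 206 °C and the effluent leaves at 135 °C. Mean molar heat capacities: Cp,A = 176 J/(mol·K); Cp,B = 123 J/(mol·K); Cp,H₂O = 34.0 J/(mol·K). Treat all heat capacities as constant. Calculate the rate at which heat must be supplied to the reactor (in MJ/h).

Extent of reaction ξ = 0.563 × 37.3 = 21 mol/s
Reaction term: ξ·ΔH°_rxn = 21 × 62.4 = 1310.4 kJ/s
Sensible, feed 206→25 °C: -1188.2 kJ/s
Outlet flows (mol/s): A 16.3, B 21, H₂O 21
Sensible, products 25→135 °C: 678.24 kJ/s
Q = ΔH = 800.4 kJ/s = 800.4 kW
Heat supplied = 2881.5 MJ/h

Q_in = 2880 MJ/h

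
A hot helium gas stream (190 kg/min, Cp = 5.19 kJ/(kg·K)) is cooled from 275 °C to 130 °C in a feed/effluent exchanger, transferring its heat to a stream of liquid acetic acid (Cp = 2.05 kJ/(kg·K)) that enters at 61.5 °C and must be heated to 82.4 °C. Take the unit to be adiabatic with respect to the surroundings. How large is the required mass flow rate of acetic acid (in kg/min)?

ṁ_c = 3340 kg/min

Heat released by hot stream: Q = 190 × 5.19 × (275 − 130) = 142980 kJ/min
Energy balance on cold side (adiabatic exchanger): Q = ṁ_c·Cp_c·(T_c,out − T_c,in)
ṁ_c = 142980 / [2.05 × (82.4 − 61.5)] = 3337.3 kg/min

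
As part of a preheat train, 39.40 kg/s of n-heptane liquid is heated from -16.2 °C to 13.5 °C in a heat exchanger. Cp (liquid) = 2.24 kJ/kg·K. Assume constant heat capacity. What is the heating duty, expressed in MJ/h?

Q = 9440 MJ/h

Q = ṁ·Cp·ΔT = 39.40 × 2.24 × (13.5 − -16.2) = 2621.2 kJ/s
Heating duty = 9436.3 MJ/h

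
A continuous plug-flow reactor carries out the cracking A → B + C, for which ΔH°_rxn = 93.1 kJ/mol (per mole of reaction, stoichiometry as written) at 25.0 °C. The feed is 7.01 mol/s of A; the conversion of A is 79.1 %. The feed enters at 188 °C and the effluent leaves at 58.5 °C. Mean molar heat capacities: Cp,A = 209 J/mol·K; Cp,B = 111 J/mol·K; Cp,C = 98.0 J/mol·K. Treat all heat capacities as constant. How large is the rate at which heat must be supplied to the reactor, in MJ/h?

Q_in = 1180 MJ/h

Extent of reaction ξ = 0.791 × 7.01 = 5.5449 mol/s
Reaction term: ξ·ΔH°_rxn = 5.5449 × 93.1 = 516.23 kJ/s
Sensible, feed 188→25 °C: -238.81 kJ/s
Outlet flows (mol/s): A 1.4651, B 5.5449, C 5.5449
Sensible, products 25→58.5 °C: 49.081 kJ/s
Q = ΔH = 326.5 kJ/s = 326.5 kW
Heat supplied = 1175.4 MJ/h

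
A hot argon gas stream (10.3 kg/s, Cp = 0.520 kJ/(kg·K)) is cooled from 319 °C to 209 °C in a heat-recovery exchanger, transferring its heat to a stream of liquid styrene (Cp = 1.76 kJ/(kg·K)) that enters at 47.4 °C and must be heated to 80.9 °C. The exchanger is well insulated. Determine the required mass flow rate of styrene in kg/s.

ṁ_c = 9.99 kg/s

Heat released by hot stream: Q = 10.3 × 0.520 × (319 − 209) = 589.16 kJ/s
Energy balance on cold side (adiabatic exchanger): Q = ṁ_c·Cp_c·(T_c,out − T_c,in)
ṁ_c = 589.16 / [1.76 × (80.9 − 47.4)] = 9.9925 kg/s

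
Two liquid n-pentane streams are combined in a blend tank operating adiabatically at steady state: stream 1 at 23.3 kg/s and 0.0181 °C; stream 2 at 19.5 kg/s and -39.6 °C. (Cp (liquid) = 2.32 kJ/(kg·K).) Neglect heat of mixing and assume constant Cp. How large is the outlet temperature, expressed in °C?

Adiabatic, steady state ⇒ Σ ṁᵢCp,ᵢ(T_out − Tᵢ) = 0
Σ ṁᵢCp,ᵢTᵢ = 23.3×2.32×0.0181 + 19.5×2.32×-39.6 = -1790.5
Σ ṁᵢCp,ᵢ = 23.3×2.32 + 19.5×2.32 = 99.296
T_out = -1790.5 / 99.296 = -18.032 °C

T_out = -18.0 °C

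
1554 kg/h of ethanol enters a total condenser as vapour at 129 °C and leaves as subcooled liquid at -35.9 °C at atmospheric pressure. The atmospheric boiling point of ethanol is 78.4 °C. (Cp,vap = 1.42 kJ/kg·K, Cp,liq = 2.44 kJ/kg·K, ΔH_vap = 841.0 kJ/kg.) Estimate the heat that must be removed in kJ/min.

Q_c = 30900 kJ/min

vapour 129→78.4 °C: -71.852 kJ/kg
condensation at 78.4 °C: -841 kJ/kg
liquid 78.4→-35.9 °C: -278.89 kJ/kg
Δh = -71.852 + -841 + -278.89 = -1191.7 kJ/kg
Q = ṁ·Δh = 1554 kg/h × -1191.7 kJ/kg = -1.852e+06 kJ/h
|Q| = 514.44 kW = 30866 kJ/min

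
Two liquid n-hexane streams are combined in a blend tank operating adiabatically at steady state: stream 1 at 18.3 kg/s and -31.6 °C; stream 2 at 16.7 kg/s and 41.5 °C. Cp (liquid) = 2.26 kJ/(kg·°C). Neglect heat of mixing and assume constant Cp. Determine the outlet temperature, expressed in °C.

T_out = 3.28 °C

Energy balance with Q = 0: Σ ṁᵢCp,ᵢ(T_out − Tᵢ) = 0
Σ ṁᵢCp,ᵢTᵢ = 18.3×2.26×-31.6 + 16.7×2.26×41.5 = 259.38
Σ ṁᵢCp,ᵢ = 18.3×2.26 + 16.7×2.26 = 79.1
T_out = 259.38 / 79.1 = 3.2791 °C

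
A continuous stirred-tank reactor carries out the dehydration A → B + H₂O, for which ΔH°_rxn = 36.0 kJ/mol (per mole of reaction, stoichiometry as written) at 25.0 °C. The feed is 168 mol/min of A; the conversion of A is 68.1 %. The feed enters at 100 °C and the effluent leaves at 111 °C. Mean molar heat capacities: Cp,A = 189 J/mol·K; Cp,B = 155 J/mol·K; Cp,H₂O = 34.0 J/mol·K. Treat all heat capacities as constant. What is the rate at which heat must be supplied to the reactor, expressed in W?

Q_in = 74500 W

Extent of reaction ξ = 0.681 × 168 = 114.41 mol/min
Reaction term: ξ·ΔH°_rxn = 114.41 × 36.0 = 4118.7 kJ/min
Sensible, feed 100→25 °C: -2381.4 kJ/min
Outlet flows (mol/min): A 53.592, B 114.41, H₂O 114.41
Sensible, products 25→111 °C: 2730.7 kJ/min
Q = ΔH = 4468 kJ/min = 74.466 kW
Heat supplied = 74466 W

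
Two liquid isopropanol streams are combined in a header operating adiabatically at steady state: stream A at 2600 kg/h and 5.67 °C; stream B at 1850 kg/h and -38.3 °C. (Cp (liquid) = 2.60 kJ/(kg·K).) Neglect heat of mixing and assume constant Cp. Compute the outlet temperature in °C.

T_out = -12.6 °C

Adiabatic, steady state ⇒ Σ ṁᵢCp,ᵢ(T_out − Tᵢ) = 0
T_out = Σ ṁᵢCp,ᵢTᵢ / Σ ṁᵢCp,ᵢ
      = -145890 / 11570 = -12.61 °C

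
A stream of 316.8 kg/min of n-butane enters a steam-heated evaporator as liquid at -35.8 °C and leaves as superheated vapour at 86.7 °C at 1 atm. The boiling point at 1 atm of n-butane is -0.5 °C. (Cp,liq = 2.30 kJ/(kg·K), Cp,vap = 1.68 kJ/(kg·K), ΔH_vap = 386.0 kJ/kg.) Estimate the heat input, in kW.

liquid -35.8→-0.5 °C: 81.19 kJ/kg
vaporisation at -0.5 °C: 386 kJ/kg
vapour -0.5→86.7 °C: 146.5 kJ/kg
Δh = 81.19 + 386 + 146.5 = 613.69 kJ/kg
Q = ṁ·Δh = 316.8 kg/min × 613.69 kJ/kg = 194420 kJ/min
|Q| = 3240.3 kW

Q = 3240 kW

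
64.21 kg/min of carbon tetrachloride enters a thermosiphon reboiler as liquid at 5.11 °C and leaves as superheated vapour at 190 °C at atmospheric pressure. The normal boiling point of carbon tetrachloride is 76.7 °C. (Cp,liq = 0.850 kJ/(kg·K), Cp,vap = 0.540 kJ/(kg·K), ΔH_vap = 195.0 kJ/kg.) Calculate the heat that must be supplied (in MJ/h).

Q = 1220 MJ/h

liquid 5.11→76.7 °C: 60.852 kJ/kg
vaporisation at 76.7 °C: 195 kJ/kg
vapour 76.7→190 °C: 61.182 kJ/kg
Δh = 60.852 + 195 + 61.182 = 317.03 kJ/kg
Q = ṁ·Δh = 64.21 kg/min × 317.03 kJ/kg = 20357 kJ/min
|Q| = 339.28 kW = 1221.4 MJ/h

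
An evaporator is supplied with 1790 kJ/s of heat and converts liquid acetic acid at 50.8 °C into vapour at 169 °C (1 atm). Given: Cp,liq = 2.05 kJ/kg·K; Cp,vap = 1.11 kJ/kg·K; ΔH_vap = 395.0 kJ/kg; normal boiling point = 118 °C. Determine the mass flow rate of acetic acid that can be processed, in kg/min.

Δh = 2.05×(118−50.8) + 395.0 + 1.11×(169−118) = 589.37 kJ/kg
Q = 1790 kJ/s = 1790 kJ/s = 107400 kJ/min
ṁ = Q/Δh = 107400 / 589.37 = 182.23 kg/min

ṁ = 182 kg/min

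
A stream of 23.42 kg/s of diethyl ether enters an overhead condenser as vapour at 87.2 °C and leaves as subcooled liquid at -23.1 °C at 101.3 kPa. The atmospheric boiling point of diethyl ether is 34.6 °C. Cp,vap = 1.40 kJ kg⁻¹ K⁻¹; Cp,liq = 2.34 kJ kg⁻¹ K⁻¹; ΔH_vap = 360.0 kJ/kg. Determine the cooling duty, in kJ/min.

vapour 87.2→34.6 °C: -73.64 kJ/kg
condensation at 34.6 °C: -360 kJ/kg
liquid 34.6→-23.1 °C: -135.02 kJ/kg
Δh = -73.64 + -360 + -135.02 = -568.66 kJ/kg
Q = ṁ·Δh = 23.42 kg/s × -568.66 kJ/kg = -13318 kJ/s
|Q| = 13318 kW = 799080 kJ/min

Q_c = 799000 kJ/min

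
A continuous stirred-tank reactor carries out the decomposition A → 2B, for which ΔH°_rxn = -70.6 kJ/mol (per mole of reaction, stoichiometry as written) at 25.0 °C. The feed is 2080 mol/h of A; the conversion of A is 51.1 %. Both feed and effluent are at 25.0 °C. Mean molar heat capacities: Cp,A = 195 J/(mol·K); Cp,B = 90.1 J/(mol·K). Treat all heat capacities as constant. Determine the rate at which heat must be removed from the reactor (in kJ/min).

Q_out = 1250 kJ/min

Extent of reaction ξ = 0.511 × 2080 = 1062.9 mol/h
Reaction term: ξ·ΔH°_rxn = 1062.9 × -70.6 = -75039 kJ/h
Q = ΔH = -75039 kJ/h = -20.844 kW
Heat removed = 1250.7 kJ/min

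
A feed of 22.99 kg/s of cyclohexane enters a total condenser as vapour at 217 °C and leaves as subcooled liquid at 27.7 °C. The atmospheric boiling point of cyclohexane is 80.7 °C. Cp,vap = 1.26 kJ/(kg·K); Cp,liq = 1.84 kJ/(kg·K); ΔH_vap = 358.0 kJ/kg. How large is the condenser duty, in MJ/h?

Q_c = 51900 MJ/h

vapour 217→80.7 °C: -171.74 kJ/kg
condensation at 80.7 °C: -358 kJ/kg
liquid 80.7→27.7 °C: -97.52 kJ/kg
Δh = -171.74 + -358 + -97.52 = -627.26 kJ/kg
Q = ṁ·Δh = 22.99 kg/s × -627.26 kJ/kg = -14421 kJ/s
|Q| = 14421 kW = 51914 MJ/h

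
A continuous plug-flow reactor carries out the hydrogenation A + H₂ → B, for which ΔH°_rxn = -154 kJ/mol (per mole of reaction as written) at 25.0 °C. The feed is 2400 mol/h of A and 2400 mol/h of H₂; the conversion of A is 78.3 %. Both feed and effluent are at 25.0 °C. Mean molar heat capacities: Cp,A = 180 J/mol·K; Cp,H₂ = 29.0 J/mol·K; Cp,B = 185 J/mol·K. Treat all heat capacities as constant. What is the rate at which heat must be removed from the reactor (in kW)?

Extent of reaction ξ = 0.783 × 2400 = 1879.2 mol/h
Reaction term: ξ·ΔH°_rxn = 1879.2 × -154 = -289400 kJ/h
Q = ΔH = -289400 kJ/h = -80.388 kW
Heat removed = 80.388 kW

Q_out = 80.4 kW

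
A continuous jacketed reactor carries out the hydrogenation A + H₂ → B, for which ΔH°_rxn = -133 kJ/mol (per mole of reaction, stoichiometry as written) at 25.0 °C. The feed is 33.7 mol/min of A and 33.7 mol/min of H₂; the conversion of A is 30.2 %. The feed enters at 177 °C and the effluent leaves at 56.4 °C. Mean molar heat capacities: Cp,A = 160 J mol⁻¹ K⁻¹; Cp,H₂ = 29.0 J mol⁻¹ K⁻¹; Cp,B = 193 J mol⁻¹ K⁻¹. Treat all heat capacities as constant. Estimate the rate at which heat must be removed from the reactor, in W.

Q_out = 35300 W

Extent of reaction ξ = 0.302 × 33.7 = 10.177 mol/min
Reaction term: ξ·ΔH°_rxn = 10.177 × -133 = -1353.6 kJ/min
Sensible, feed 177→25 °C: -968.13 kJ/min
Outlet flows (mol/min): A 23.523, H₂ 23.523, B 10.177
Sensible, products 25→56.4 °C: 201.27 kJ/min
Q = ΔH = -2120.5 kJ/min = -35.341 kW
Heat removed = 35341 W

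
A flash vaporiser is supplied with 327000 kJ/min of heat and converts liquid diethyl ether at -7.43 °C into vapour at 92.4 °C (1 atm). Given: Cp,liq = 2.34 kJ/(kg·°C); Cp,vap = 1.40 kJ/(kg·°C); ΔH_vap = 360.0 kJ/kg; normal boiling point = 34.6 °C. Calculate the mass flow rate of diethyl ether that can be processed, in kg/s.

Δh = 2.34×(34.6−-7.43) + 360.0 + 1.40×(92.4−34.6) = 539.27 kJ/kg
Q = 327000 kJ/min = 5450 kJ/s = 5450 kJ/s
ṁ = Q/Δh = 5450 / 539.27 = 10.106 kg/s

ṁ = 10.1 kg/s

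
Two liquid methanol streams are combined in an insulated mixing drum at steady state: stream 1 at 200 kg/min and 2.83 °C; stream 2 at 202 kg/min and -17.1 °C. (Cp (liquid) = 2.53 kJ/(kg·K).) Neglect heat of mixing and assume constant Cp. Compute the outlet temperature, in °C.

Energy balance with Q = 0: Σ ṁᵢCp,ᵢ(T_out − Tᵢ) = 0
Σ ṁᵢCp,ᵢTᵢ = 200×2.53×2.83 + 202×2.53×-17.1 = -7307.1
Σ ṁᵢCp,ᵢ = 200×2.53 + 202×2.53 = 1017.1
T_out = -7307.1 / 1017.1 = -7.1846 °C

T_out = -7.18 °C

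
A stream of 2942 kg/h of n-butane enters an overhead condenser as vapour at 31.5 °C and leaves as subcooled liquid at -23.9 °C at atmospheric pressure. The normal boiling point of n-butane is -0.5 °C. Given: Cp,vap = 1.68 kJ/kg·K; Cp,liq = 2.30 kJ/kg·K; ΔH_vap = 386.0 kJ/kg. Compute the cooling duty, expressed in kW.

Q_c = 403 kW

vapour 31.5→-0.5 °C: -53.76 kJ/kg
condensation at -0.5 °C: -386 kJ/kg
liquid -0.5→-23.9 °C: -53.82 kJ/kg
Δh = -53.76 + -386 + -53.82 = -493.58 kJ/kg
Q = ṁ·Δh = 2942 kg/h × -493.58 kJ/kg = -1.4521e+06 kJ/h
|Q| = 403.36 kW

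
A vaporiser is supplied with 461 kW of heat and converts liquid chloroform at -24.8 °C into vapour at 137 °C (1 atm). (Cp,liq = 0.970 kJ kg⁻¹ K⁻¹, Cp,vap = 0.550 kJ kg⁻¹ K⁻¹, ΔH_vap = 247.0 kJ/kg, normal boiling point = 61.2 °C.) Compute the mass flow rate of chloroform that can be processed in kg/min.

Δh = 0.970×(61.2−-24.8) + 247.0 + 0.550×(137−61.2) = 372.11 kJ/kg
Q = 461 kW = 461 kJ/s = 27660 kJ/min
ṁ = Q/Δh = 27660 / 372.11 = 74.333 kg/min

ṁ = 74.3 kg/min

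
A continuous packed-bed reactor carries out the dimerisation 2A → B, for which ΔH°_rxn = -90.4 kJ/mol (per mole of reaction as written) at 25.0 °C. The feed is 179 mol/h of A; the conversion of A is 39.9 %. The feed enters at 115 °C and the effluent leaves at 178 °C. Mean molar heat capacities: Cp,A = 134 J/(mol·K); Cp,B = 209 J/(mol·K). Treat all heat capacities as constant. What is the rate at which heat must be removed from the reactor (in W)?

Q_out = 567 W

Extent of reaction ξ = 0.399 × 179 / 2 = 35.711 mol/h
Reaction term: ξ·ΔH°_rxn = 35.711 × -90.4 = -3228.2 kJ/h
Sensible, feed 115→25 °C: -2158.7 kJ/h
Outlet flows (mol/h): A 107.58, B 35.711
Sensible, products 25→178 °C: 3347.5 kJ/h
Q = ΔH = -2039.5 kJ/h = -0.56652 kW
Heat removed = 566.52 W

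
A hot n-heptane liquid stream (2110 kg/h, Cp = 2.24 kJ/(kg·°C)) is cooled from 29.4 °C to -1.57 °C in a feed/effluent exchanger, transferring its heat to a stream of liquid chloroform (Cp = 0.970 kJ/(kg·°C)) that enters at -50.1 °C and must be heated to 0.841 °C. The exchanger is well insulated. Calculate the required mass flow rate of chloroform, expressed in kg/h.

Heat released by hot stream: Q = 2110 × 2.24 × (29.4 − -1.57) = 146380 kJ/h
Energy balance on cold side (adiabatic exchanger): Q = ṁ_c·Cp_c·(T_c,out − T_c,in)
ṁ_c = 146380 / [0.970 × (0.841 − -50.1)] = 2962.3 kg/h

ṁ_c = 2960 kg/h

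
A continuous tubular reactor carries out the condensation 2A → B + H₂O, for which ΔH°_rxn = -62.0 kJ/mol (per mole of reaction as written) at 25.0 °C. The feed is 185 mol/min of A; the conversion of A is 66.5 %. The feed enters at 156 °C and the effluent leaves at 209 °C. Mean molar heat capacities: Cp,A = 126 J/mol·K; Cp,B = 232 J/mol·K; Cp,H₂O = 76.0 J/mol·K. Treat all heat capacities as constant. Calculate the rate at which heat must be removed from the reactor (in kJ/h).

Extent of reaction ξ = 0.665 × 185 / 2 = 61.513 mol/min
Reaction term: ξ·ΔH°_rxn = 61.513 × -62.0 = -3813.8 kJ/min
Sensible, feed 156→25 °C: -3053.6 kJ/min
Outlet flows (mol/min): A 61.975, B 61.513, H₂O 61.513
Sensible, products 25→209 °C: 4922.9 kJ/min
Q = ΔH = -1944.5 kJ/min = -32.409 kW
Heat removed = 116670 kJ/h

Q_out = 117000 kJ/h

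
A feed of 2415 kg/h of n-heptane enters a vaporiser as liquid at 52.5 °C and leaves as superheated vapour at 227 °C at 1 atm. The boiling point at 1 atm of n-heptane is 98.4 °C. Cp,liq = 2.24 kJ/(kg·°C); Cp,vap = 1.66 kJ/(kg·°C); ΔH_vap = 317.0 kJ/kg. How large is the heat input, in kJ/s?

Q = 425 kJ/s

liquid 52.5→98.4 °C: 102.82 kJ/kg
vaporisation at 98.4 °C: 317 kJ/kg
vapour 98.4→227 °C: 213.48 kJ/kg
Δh = 102.82 + 317 + 213.48 = 633.29 kJ/kg
Q = ṁ·Δh = 2415 kg/h × 633.29 kJ/kg = 1.5294e+06 kJ/h
|Q| = 424.83 kW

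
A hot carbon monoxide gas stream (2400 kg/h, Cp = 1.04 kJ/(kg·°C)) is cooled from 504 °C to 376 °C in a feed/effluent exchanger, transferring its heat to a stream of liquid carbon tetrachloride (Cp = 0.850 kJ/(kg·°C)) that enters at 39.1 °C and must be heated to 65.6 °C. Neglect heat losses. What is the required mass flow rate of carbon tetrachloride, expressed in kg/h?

Heat released by hot stream: Q = 2400 × 1.04 × (504 − 376) = 319490 kJ/h
Energy balance on cold side (adiabatic exchanger): Q = ṁ_c·Cp_c·(T_c,out − T_c,in)
ṁ_c = 319490 / [0.850 × (65.6 − 39.1)] = 14184 kg/h

ṁ_c = 14200 kg/h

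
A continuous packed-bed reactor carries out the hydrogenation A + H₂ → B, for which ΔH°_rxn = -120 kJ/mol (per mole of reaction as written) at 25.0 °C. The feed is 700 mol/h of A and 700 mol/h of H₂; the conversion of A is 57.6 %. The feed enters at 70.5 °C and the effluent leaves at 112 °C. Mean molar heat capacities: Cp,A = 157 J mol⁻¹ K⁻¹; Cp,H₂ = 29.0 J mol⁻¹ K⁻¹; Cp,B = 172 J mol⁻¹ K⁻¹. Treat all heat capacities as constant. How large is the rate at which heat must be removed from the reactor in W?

Q_out = 12100 W

Extent of reaction ξ = 0.576 × 700 = 403.2 mol/h
Reaction term: ξ·ΔH°_rxn = 403.2 × -120 = -48384 kJ/h
Sensible, feed 70.5→25 °C: -5924.1 kJ/h
Outlet flows (mol/h): A 296.8, H₂ 296.8, B 403.2
Sensible, products 25→112 °C: 10836 kJ/h
Q = ΔH = -43472 kJ/h = -12.075 kW
Heat removed = 12075 W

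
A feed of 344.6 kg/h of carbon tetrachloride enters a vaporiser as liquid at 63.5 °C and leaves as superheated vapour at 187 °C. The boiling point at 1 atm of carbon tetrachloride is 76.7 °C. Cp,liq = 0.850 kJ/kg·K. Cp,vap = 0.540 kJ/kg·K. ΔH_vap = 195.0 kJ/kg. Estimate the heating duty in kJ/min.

Q = 1530 kJ/min

liquid 63.5→76.7 °C: 11.22 kJ/kg
vaporisation at 76.7 °C: 195 kJ/kg
vapour 76.7→187 °C: 59.562 kJ/kg
Δh = 11.22 + 195 + 59.562 = 265.78 kJ/kg
Q = ṁ·Δh = 344.6 kg/h × 265.78 kJ/kg = 91588 kJ/h
|Q| = 25.441 kW = 1526.5 kJ/min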